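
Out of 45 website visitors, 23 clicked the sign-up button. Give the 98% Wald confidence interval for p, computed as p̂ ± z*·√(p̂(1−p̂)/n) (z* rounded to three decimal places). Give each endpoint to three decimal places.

(0.338, 0.684)

Sample proportion p̂ = 23/45 = 0.51111.
SE(p̂) = √(0.51111·0.48889/45) = 0.074517.
The 98% critical value is z* = 2.326.
Margin = 2.326·0.074517 = 0.17333.
So the interval runs from 0.338 to 0.684.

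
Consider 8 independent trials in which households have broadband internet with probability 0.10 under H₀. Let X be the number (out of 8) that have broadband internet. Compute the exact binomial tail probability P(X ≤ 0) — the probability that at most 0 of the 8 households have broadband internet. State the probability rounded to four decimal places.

P = 0.4305

X is binomial with n = 8 and p = 0.10.
P(X ≤ 0) = C(8,0)·0.10^0·0.90^8.
= 0.430467 = 0.4305.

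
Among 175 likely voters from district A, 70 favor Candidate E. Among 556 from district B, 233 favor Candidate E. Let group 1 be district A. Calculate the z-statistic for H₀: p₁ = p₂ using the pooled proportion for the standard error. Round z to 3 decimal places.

Sample proportions: p̂₁ = 70/175 = 0.40000 and p̂₂ = 233/556 = 0.41906.
Pooled p̂ = (70+233)/(175+556) = 303/731 = 0.41450.
SE = √[p̂(1−p̂)(1/n₁+1/n₂)] = √[0.41450·0.58550·(1/175+1/556)] ≈ 0.042700.
z = -0.01906/0.042700 = -0.446.

z = -0.446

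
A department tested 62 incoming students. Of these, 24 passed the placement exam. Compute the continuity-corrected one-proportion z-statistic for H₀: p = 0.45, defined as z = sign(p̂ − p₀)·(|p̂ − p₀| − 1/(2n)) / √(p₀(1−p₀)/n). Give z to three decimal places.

The sample proportion is 24/62 = 0.38710. p̂ − p₀ = -0.062903.
1/(2n) = 0.008065.
Corrected numerator: |-0.062903| − 0.008065 = 0.054838.
Under H₀, SE = √(p₀(1−p₀)/n) = √(0.45·0.55/62) = √0.003991935 = 0.063182.
z = −0.054838/0.063182 = -0.868.

z = -0.868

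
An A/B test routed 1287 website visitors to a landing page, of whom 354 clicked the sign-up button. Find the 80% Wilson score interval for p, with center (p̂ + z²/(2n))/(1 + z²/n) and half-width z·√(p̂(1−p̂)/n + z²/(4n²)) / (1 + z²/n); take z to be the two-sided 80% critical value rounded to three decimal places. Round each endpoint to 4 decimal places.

(0.2594, 0.2913)

Here p̂ = 354/1287 = 0.27506 and z = 1.282 (z² = 1.643524).
1 + z²/n = 1.001277.
Center = (0.27506 + 0.000639)/1.001277 = 0.27535.
Radicand: p̂(1−p̂)/n + z²/(4n²) = 0.000154935 + 0.000000248 = 0.000155183.
Half-width = 1.282·√0.000155183/1.001277 = 0.01595.
So the interval runs from 0.2594 to 0.2913.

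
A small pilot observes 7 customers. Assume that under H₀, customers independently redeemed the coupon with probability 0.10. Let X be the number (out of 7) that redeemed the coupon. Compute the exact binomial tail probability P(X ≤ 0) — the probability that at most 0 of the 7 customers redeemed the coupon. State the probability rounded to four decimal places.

P = 0.4783

X ~ Binomial(n=7, p=0.10).
P(X ≤ 0) = C(7,0)·0.10^0·0.90^7.
= 0.478297 = 0.4783.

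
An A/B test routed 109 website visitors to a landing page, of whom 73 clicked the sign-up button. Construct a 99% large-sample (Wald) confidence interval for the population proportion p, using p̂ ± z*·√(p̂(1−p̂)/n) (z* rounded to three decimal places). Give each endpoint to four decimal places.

(0.5537, 0.7858)

With x = 73 successes in n = 109, p̂ = 0.66972.
SE = √(p̂(1−p̂)/n) = √(0.221194/109) = 0.045048.
z* = 2.576 at the 99% level.
Margin = 2.576·0.045048 = 0.11604.
CI: 0.66972 ± 0.11604 = (0.5537, 0.7858).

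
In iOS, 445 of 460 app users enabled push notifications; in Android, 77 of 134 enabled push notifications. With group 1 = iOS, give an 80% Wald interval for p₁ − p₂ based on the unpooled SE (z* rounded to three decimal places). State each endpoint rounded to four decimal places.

(0.3370, 0.4485)

p̂₁ = 445/460 = 0.96739, p̂₂ = 77/134 = 0.57463; p̂₁ − p̂₂ = 0.39276.
SE = √(0.000068577 + 0.001824111) = √0.001892688 = 0.043505.
For 80% confidence, z* = 1.282. Margin = 1.282·0.043505 = 0.05577.
CI: 0.39276 ± 0.05577 = (0.3370, 0.4485).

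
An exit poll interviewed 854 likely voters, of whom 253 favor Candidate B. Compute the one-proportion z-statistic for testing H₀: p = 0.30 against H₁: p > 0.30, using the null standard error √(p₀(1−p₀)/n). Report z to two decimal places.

Sample proportion p̂ = 253/854 = 0.29625.
Null standard error: √(0.30·0.70/854) = √0.000245902 = 0.015681.
Test statistic: z = -0.00375/0.015681 = -0.24.

z = -0.24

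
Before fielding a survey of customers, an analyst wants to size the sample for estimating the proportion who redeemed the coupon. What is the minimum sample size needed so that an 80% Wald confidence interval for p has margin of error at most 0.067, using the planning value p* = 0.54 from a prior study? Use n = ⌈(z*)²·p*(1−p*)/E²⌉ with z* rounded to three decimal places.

z* = 1.282 at the 80% level.
p*(1−p*) = 0.54·0.46 = 0.2484.
Required n before rounding: 1.643524 × 0.2484 / 0.067² = 90.945.
⌈90.945⌉ = 91.

n = 91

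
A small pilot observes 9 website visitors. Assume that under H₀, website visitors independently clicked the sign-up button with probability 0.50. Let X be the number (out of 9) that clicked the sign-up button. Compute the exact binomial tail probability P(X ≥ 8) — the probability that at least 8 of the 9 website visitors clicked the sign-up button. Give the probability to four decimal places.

X ~ Binomial(n=9, p=0.50).
P(X ≥ 8) = C(9,8)·0.50^8·0.50^1 + C(9,9)·0.50^9·0.50^0.
= 0.017578 + 0.001953 = 0.0195.

P = 0.0195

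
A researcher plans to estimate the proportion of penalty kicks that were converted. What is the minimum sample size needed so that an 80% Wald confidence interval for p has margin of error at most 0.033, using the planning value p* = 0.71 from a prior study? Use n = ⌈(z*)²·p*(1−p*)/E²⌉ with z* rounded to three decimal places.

n = 311

z* = 1.282 at the 80% level.
p*(1−p*) = 0.71·0.29 = 0.2059.
Required n before rounding: 1.643524 × 0.2059 / 0.033² = 310.745.
Rounding up, n = 311.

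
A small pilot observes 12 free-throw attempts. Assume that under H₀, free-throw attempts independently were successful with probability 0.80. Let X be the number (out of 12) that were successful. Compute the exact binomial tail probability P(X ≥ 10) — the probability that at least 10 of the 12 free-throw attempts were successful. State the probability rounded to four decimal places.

P = 0.5583

X ~ Binomial(n=12, p=0.80).
P(X ≥ 10) = C(12,10)·0.80^10·0.20^2 + C(12,11)·0.80^11·0.20^1 + C(12,12)·0.80^12·0.20^0.
= 0.283468 + 0.206158 + 0.068719 = 0.5583.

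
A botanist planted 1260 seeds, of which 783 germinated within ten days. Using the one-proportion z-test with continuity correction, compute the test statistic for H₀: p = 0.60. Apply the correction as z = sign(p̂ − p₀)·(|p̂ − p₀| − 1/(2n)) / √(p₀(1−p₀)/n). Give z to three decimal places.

z = 1.524

With x = 783 successes in n = 1260, p̂ = 0.62143. p̂ − p₀ = 0.021429.
Continuity correction 1/(2n) = 1/2520 = 0.000397.
Corrected numerator: |0.021429| − 0.000397 = 0.021032.
Under H₀, SE = √(p₀(1−p₀)/n) = √(0.60·0.40/1260) = √0.000190476 = 0.013801.
z = +0.021032/0.013801 = 1.524.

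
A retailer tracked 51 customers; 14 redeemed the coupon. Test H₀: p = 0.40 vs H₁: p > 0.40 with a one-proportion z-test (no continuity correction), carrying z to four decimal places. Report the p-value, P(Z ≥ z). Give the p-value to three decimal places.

p-value = 0.966

The sample proportion is 14/51 = 0.27451.
Under H₀, SE = √(p₀(1−p₀)/n) = √(0.40·0.60/51) = √0.004705882 = 0.068599.
z = (p̂ − p₀)/SE = (14/51 − 0.40)/0.068599 ≈ -1.8293.
From the standard normal, P(Z ≥ z) = 0.966.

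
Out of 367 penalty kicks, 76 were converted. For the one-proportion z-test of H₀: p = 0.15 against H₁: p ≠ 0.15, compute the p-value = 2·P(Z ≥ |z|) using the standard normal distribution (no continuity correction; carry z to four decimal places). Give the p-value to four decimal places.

The sample proportion is 76/367 = 0.20708.
SE₀ = √(0.15·0.85/367) = 0.018639.
z = (p̂ − p₀)/SE = (76/367 − 0.15)/0.018639 ≈ 3.0626.
p-value = 2·P(Z ≥ |z|) with z = 3.0626 → 0.0022.

p-value = 0.0022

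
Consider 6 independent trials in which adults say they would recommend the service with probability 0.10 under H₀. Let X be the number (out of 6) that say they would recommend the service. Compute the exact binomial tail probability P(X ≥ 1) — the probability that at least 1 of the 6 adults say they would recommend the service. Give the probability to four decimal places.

P = 0.4686

X ~ Binomial(n=6, p=0.10).
P(X ≥ 1) = Σ_{j=1}^{6} C(6,j)·0.10^j·0.90^{6−j}.
= 0.354294 + 0.098415 + 0.014580 + 0.001215 + 0.000054 + 0.000001 = 0.4686.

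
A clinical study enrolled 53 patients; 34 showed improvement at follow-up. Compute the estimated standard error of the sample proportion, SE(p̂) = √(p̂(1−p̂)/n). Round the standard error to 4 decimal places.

The sample proportion is 34/53 = 0.64151.
p̂(1−p̂) = 0.229975.
SE = √(0.229975/53) = 0.0659.

SE = 0.0659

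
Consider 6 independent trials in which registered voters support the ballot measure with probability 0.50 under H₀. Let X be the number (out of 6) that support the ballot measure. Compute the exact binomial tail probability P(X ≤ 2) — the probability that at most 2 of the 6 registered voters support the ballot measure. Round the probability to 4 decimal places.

X is binomial with n = 6 and p = 0.50.
P(X ≤ 2) = C(6,0)·0.50^0·0.50^6 + C(6,1)·0.50^1·0.50^5 + C(6,2)·0.50^2·0.50^4.
= 0.015625 + 0.093750 + 0.234375 = 0.3438.

P = 0.3438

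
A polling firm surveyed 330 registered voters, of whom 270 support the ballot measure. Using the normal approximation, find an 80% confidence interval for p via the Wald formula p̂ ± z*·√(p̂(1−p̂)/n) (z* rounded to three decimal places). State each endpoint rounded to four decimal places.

The sample proportion is 270/330 = 0.81818.
SE(p̂) = √(0.81818·0.18182/330) = 0.021232.
For 80% confidence, z* = 1.282.
Margin of error: 1.282 × 0.021232 = 0.02722.
Interval: 0.81818 ± 0.02722 → (0.7910, 0.8454).

(0.7910, 0.8454)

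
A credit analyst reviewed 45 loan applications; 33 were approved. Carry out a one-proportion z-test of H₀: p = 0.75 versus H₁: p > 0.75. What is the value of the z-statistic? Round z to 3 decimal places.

z = -0.258

The sample proportion is 33/45 = 0.73333.
Under H₀, SE = √(p₀(1−p₀)/n) = √(0.75·0.25/45) = √0.004166667 = 0.064550.
z = (0.73333 − 0.75)/0.064550 = -0.01667/0.064550 = -0.258.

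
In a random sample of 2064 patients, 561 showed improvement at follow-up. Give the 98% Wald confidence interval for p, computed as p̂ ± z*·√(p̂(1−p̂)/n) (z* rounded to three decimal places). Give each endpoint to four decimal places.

(0.2490, 0.2946)

Sample proportion p̂ = 561/2064 = 0.27180.
Standard error of p̂: √(0.197926/2064) = √0.000095894 = 0.009793.
For 98% confidence, z* = 2.326.
Margin of error: 2.326 × 0.009793 = 0.02278.
So the interval runs from 0.2490 to 0.2946.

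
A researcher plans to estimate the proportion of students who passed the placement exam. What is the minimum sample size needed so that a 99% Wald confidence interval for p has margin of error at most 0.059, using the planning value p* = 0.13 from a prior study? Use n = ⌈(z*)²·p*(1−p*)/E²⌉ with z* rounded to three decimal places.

n = 216

For 99% confidence, z* = 2.576.
p*(1−p*) = 0.1131.
(z*)²·p*(1−p*)/E² = 6.635776·0.1131/0.003481 = 215.601.
Rounding up, n = 216.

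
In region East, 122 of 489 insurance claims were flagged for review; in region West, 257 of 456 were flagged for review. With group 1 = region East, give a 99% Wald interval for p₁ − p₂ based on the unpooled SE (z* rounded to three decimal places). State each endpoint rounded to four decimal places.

(-0.3923, -0.2359)

p̂₁ = 122/489 = 0.24949, p̂₂ = 257/456 = 0.56360; p̂₁ − p̂₂ = -0.31411.
SE = √(0.000382912 + 0.000539376) = √0.000922288 = 0.030369.
The 99% critical value is z* = 2.576. Margin of error = 0.07823.
So the interval runs from -0.3923 to -0.2359.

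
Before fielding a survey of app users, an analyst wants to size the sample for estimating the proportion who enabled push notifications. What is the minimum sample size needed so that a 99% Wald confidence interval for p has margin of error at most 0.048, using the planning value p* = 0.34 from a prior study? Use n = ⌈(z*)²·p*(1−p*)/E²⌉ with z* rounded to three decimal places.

n = 647

For 99% confidence, z* = 2.576.
p*(1−p*) = 0.34·0.66 = 0.2244.
(z*)²·p*(1−p*)/E² = 6.635776·0.2244/0.002304 = 646.297.
Rounding up, n = 647.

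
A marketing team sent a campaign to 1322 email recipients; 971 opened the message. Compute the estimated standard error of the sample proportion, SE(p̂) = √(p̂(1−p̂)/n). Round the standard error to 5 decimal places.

SE = 0.01215

p̂ = 971/1322 = 0.73449.
p̂(1−p̂) = 0.195014.
Dividing by n and taking the root: √0.000147514 = 0.01215.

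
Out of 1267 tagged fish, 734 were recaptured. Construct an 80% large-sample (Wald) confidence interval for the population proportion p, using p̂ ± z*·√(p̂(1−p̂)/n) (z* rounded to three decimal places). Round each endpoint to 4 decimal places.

The sample proportion is 734/1267 = 0.57932.
SE(p̂) = √(0.57932·0.42068/1267) = 0.013869.
z* = 1.282 at the 80% level.
Margin = 1.282·0.013869 = 0.01778.
Interval: 0.57932 ± 0.01778 → (0.5615, 0.5971).

(0.5615, 0.5971)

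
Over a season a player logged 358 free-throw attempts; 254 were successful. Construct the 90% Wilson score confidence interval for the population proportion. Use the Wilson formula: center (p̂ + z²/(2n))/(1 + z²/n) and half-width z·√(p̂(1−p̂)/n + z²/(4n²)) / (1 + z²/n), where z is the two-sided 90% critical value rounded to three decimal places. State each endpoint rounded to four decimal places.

p̂ = 254/358 = 0.70950; z = 1.645, so z² = 2.706025.
1 + z²/n = 1.007559.
Center = (0.70950 + 0.003779)/1.007559 = 0.70793.
Radicand: p̂(1−p̂)/n + z²/(4n²) = 0.000575729 + 0.000005278 = 0.000581007.
Half-width = 1.645·√0.000581007/1.007559 = 0.03935.
So the interval runs from 0.6686 to 0.7473.

(0.6686, 0.7473)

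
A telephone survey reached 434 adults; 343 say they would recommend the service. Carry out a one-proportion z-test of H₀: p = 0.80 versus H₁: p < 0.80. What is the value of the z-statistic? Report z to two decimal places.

Sample proportion p̂ = 343/434 = 0.79032.
Null standard error: √(0.80·0.20/434) = √0.000368664 = 0.019201.
z = (p̂ − p₀)/SE = (0.79032 − 0.80)/0.019201 = -0.50.

z = -0.50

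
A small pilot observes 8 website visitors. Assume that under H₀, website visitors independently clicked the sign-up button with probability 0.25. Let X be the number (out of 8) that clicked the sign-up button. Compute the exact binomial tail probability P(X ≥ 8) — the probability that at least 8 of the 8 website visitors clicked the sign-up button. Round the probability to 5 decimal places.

X is binomial with n = 8 and p = 0.25.
P(X ≥ 8) = C(8,8)·0.25^8·0.75^0.
= 0.000015 = 0.00002.

P = 0.00002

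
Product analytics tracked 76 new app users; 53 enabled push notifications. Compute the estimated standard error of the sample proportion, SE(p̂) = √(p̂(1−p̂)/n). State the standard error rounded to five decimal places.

Sample proportion p̂ = 53/76 = 0.69737.
p̂(1−p̂) = 0.69737·0.30263 = 0.211045.
SE = √(0.211045/76) = √0.002776908 = 0.05270.

SE = 0.05270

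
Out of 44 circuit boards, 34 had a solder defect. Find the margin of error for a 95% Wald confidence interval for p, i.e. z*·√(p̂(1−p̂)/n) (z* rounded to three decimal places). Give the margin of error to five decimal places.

Sample proportion p̂ = 34/44 = 0.77273.
Standard error of p̂: √(0.175620/44) = √0.003991360 = 0.063177.
The 95% critical value is z* = 1.960.
ME = 1.960·0.063177 = 0.12383.

ME = 0.12383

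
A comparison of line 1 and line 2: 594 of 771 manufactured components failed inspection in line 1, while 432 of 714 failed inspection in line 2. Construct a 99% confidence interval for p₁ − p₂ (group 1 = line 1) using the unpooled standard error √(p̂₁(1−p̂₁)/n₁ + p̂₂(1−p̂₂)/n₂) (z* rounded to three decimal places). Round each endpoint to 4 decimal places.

p̂₁ = 0.77043, p̂₂ = 0.60504, so the observed difference is 0.16539.
SE = √(0.000229402 + 0.000334687) = √0.000564089 = 0.023751.
For 99% confidence, z* = 2.576. Margin of error = 0.06118.
So the interval runs from 0.1042 to 0.2266.

(0.1042, 0.2266)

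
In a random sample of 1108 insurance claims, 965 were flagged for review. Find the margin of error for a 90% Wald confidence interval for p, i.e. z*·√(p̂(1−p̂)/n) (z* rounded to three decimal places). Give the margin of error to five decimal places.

ME = 0.01657

The sample proportion is 965/1108 = 0.87094.
Standard error of p̂: √(0.112405/1108) = √0.000101448 = 0.010072.
The 90% critical value is z* = 1.645.
So ME = 0.01657.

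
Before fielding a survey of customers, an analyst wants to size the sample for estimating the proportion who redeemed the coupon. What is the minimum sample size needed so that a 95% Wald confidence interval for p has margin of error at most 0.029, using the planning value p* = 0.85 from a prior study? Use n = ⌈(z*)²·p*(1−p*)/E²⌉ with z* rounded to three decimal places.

The 95% critical value is z* = 1.960.
p*(1−p*) = 0.1275.
(z*)²·p*(1−p*)/E² = 3.841600·0.1275/0.000841 = 582.407.
⌈582.407⌉ = 583.

n = 583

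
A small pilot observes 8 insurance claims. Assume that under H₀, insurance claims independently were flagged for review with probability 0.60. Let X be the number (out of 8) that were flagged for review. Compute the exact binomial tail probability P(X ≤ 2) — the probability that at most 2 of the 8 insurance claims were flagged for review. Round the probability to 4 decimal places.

X ~ Binomial(n=8, p=0.60).
P(X ≤ 2) = C(8,0)·0.60^0·0.40^8 + C(8,1)·0.60^1·0.40^7 + C(8,2)·0.60^2·0.40^6.
= 0.000655 + 0.007864 + 0.041288 = 0.0498.

P = 0.0498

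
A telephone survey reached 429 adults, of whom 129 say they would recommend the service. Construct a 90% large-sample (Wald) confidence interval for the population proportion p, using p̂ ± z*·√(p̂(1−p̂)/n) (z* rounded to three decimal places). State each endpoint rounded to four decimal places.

The sample proportion is 129/429 = 0.30070.
SE = √(p̂(1−p̂)/n) = √(0.210279/429) = 0.022140.
For 90% confidence, z* = 1.645.
Margin = 1.645·0.022140 = 0.03642.
CI: 0.30070 ± 0.03642 = (0.2643, 0.3371).

(0.2643, 0.3371)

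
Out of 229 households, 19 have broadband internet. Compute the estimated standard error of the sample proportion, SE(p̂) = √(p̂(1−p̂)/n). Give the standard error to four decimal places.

With x = 19 successes in n = 229, p̂ = 0.08297.
p̂(1−p̂) = 0.08297·0.91703 = 0.076086.
SE = √(0.076086/229) = √0.000332253 = 0.0182.

SE = 0.0182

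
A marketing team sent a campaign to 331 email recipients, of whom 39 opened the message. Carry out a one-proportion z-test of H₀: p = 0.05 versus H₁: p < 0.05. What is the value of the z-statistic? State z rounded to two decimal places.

Sample proportion p̂ = 39/331 = 0.11782.
Under H₀, SE = √(p₀(1−p₀)/n) = √(0.05·0.95/331) = √0.000143505 = 0.011979.
Test statistic: z = 0.06782/0.011979 = 5.66.

z = 5.66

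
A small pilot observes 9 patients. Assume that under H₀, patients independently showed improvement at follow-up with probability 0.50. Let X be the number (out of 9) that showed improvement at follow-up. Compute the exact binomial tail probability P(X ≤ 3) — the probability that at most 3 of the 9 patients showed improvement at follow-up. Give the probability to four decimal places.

P = 0.2539

X is binomial with n = 9 and p = 0.50.
P(X ≤ 3) = C(9,0)·0.50^0·0.50^9 + C(9,1)·0.50^1·0.50^8 + C(9,2)·0.50^2·0.50^7 + C(9,3)·0.50^3·0.50^6.
= 0.001953 + 0.017578 + 0.070312 + 0.164062 = 0.2539.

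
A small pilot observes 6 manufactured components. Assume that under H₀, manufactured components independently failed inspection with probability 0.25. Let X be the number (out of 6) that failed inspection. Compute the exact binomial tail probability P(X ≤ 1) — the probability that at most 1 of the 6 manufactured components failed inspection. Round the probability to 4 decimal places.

P = 0.5339

X ~ Binomial(n=6, p=0.25).
P(X ≤ 1) = C(6,0)·0.25^0·0.75^6 + C(6,1)·0.25^1·0.75^5.
= 0.177979 + 0.355957 = 0.5339.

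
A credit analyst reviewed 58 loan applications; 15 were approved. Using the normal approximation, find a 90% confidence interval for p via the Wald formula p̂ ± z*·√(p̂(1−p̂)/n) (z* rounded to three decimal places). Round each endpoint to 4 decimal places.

The sample proportion is 15/58 = 0.25862.
SE = √(p̂(1−p̂)/n) = √(0.191736/58) = 0.057496.
The 90% critical value is z* = 1.645.
Margin = 1.645·0.057496 = 0.09458.
CI: 0.25862 ± 0.09458 = (0.1640, 0.3532).

(0.1640, 0.3532)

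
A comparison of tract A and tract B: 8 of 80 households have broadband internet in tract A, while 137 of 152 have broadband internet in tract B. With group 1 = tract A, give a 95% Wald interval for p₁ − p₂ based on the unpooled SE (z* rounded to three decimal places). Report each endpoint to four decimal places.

(-0.8824, -0.7203)

p̂₁ = 8/80 = 0.10000, p̂₂ = 137/152 = 0.90132; p̂₁ − p̂₂ = -0.80132.
SE = √(0.001125000 + 0.000585169) = √0.001710169 = 0.041354.
The 95% critical value is z* = 1.960. Margin of error = 0.08105.
CI: -0.80132 ± 0.08105 = (-0.8824, -0.7203).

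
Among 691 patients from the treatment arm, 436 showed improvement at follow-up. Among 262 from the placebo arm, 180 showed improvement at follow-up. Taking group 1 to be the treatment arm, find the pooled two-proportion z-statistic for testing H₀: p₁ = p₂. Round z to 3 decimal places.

z = -1.616

p̂₁ = 436/691 = 0.63097, p̂₂ = 180/262 = 0.68702.
Pooled p̂ = (436+180)/(691+262) = 616/953 = 0.64638.
Pooled SE = √[0.2285729·0.00526397] ≈ 0.034687.
z = -0.05605/0.034687 = -1.616.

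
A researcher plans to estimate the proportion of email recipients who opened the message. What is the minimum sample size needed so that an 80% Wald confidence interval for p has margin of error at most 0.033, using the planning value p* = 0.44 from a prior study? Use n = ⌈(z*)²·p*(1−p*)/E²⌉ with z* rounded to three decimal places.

n = 372

The 80% critical value is z* = 1.282.
p*(1−p*) = 0.44·0.56 = 0.2464.
Required n before rounding: 1.643524 × 0.2464 / 0.033² = 371.868.
⌈371.868⌉ = 372.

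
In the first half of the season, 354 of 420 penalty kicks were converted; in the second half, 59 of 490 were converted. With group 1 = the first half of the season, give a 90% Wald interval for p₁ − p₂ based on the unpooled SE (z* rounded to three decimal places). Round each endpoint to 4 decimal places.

(0.6845, 0.7604)

p̂₁ = 0.84286, p̂₂ = 0.12041, so the observed difference is 0.72245.
Unpooled SE = √(p̂₁(1−p̂₁)/n₁ + p̂₂(1−p̂₂)/n₂) = √(0.000315355 + 0.000216143) = 0.023054.
z* = 1.645 at the 90% level. Margin of error = 0.03792.
Interval: 0.72245 ± 0.03792 → (0.6845, 0.7604).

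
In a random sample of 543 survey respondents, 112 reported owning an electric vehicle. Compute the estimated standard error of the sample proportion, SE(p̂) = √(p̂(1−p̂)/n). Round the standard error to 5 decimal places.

p̂ = 112/543 = 0.20626.
p̂(1−p̂) = 0.20626·0.79374 = 0.163717.
SE = √(0.163717/543) = 0.01736.

SE = 0.01736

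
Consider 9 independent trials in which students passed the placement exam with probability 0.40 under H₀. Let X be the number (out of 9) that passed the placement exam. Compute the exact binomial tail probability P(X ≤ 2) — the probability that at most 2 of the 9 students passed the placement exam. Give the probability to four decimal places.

X ~ Binomial(n=9, p=0.40).
P(X ≤ 2) = C(9,0)·0.40^0·0.60^9 + C(9,1)·0.40^1·0.60^8 + C(9,2)·0.40^2·0.60^7.
= 0.010078 + 0.060466 + 0.161243 = 0.2318.

P = 0.2318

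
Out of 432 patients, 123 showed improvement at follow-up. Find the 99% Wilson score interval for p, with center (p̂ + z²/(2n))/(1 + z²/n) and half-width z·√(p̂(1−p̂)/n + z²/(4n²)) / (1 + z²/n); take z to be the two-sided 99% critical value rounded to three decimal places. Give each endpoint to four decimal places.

(0.2324, 0.3436)

Here p̂ = 123/432 = 0.28472 and z = 2.576 (z² = 6.635776).
Denominator 1 + z²/n = 1 + 6.635776/432 = 1.015361.
Adjusted center: (0.28472 + z²/(2n))/1.015361 = 0.28798.
Radicand: p̂(1−p̂)/n + z²/(4n²) = 0.000471425 + 0.000008889 = 0.000480314.
Half-width = z·√(radicand)/denom = 2.576·0.021916/1.015361 = 0.05560.
Interval: 0.28798 ± 0.05560 → (0.2324, 0.3436).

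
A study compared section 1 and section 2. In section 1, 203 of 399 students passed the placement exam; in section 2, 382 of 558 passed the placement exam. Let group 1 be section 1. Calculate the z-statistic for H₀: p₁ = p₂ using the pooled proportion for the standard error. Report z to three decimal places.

Sample proportions: p̂₁ = 203/399 = 0.50877 and p̂₂ = 382/558 = 0.68459.
Pooling: p̂ = 585/957 = 0.61129.
SE = √[p̂(1−p̂)(1/n₁+1/n₂)] = √[0.61129·0.38871·(1/399+1/558)] ≈ 0.031959.
z = (p̂₁ − p̂₂)/SE = (0.50877 − 0.68459)/0.031959 = -0.17582/0.031959 = -5.501.

z = -5.501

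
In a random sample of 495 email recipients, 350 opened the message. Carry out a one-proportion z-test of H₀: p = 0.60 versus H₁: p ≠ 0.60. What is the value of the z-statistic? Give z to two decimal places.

z = 4.86

Sample proportion p̂ = 350/495 = 0.70707.
Null standard error: √(0.60·0.40/495) = √0.000484848 = 0.022019.
z = (0.70707 − 0.60)/0.022019 = 0.10707/0.022019 = 4.86.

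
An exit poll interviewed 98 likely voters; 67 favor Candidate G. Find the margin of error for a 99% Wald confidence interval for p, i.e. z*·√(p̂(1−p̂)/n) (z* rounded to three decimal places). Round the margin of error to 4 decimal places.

ME = 0.1210

Sample proportion p̂ = 67/98 = 0.68367.
SE(p̂) = √(0.68367·0.31633/98) = 0.046976.
z* = 2.576 at the 99% level.
ME = 2.576·0.046976 = 0.1210.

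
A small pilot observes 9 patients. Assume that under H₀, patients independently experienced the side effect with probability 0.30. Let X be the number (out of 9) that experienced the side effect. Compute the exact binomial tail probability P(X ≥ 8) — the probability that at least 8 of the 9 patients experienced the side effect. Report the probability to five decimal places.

P = 0.00043

X is binomial with n = 9 and p = 0.30.
P(X ≥ 8) = C(9,8)·0.30^8·0.70^1 + C(9,9)·0.30^9·0.70^0.
= 0.000413 + 0.000020 = 0.00043.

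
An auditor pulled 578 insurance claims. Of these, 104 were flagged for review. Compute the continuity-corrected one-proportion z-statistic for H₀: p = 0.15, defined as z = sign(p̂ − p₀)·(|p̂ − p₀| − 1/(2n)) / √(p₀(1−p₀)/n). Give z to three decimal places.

The sample proportion is 104/578 = 0.17993. p̂ − p₀ = 0.029931.
Continuity correction 1/(2n) = 1/1156 = 0.000865.
Corrected numerator: |0.029931| − 0.000865 = 0.029066.
SE₀ = √(0.15·0.85/578) = 0.014852.
z = (+)0.029066/0.014852 = 1.957.

z = 1.957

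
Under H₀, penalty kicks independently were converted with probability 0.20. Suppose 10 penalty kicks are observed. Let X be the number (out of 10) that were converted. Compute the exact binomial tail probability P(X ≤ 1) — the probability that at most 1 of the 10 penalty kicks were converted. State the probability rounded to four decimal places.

X ~ Binomial(n=10, p=0.20).
P(X ≤ 1) = C(10,0)·0.20^0·0.80^10 + C(10,1)·0.20^1·0.80^9.
= 0.107374 + 0.268435 = 0.3758.

P = 0.3758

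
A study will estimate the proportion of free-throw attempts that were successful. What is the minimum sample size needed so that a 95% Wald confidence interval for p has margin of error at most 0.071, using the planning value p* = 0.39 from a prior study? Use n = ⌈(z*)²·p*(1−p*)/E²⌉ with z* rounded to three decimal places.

z* = 1.960 at the 95% level.
p*(1−p*) = 0.2379.
(z*)²·p*(1−p*)/E² = 3.841600·0.2379/0.005041 = 181.297.
⌈181.297⌉ = 182.

n = 182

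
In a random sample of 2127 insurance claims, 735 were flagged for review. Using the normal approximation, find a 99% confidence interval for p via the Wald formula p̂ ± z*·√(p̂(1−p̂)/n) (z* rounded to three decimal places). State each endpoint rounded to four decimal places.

(0.3190, 0.3721)

p̂ = 735/2127 = 0.34556.
Standard error of p̂: √(0.226147/2127) = √0.000106322 = 0.010311.
The 99% critical value is z* = 2.576.
Margin of error: 2.576 × 0.010311 = 0.02656.
Interval: 0.34556 ± 0.02656 → (0.3190, 0.3721).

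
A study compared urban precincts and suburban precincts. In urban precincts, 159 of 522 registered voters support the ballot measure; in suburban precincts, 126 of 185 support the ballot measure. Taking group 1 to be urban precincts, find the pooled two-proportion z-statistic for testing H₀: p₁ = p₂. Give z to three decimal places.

z = -8.970

p̂₁ = 159/522 = 0.30460, p̂₂ = 126/185 = 0.68108.
Pooling: p̂ = 285/707 = 0.40311.
SE = √[p̂(1−p̂)(1/n₁+1/n₂)] = √[0.40311·0.59689·(1/522+1/185)] ≈ 0.041971.
z = (p̂₁ − p̂₂)/SE = (0.30460 − 0.68108)/0.041971 = -0.37648/0.041971 = -8.970.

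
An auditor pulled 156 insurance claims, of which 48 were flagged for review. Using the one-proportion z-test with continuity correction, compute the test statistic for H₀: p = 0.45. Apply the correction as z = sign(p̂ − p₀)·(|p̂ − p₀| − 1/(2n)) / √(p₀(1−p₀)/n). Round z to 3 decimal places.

The sample proportion is 48/156 = 0.30769. p̂ − p₀ = -0.142308.
Continuity correction 1/(2n) = 1/312 = 0.003205.
Corrected numerator: |-0.142308| − 0.003205 = 0.139103.
Null standard error: √(0.45·0.55/156) = √0.001586538 = 0.039831.
z = −0.139103/0.039831 = -3.492.

z = -3.492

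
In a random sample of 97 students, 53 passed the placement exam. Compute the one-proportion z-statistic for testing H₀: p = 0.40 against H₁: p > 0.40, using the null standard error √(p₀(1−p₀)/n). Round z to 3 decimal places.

With x = 53 successes in n = 97, p̂ = 0.54639.
Null standard error: √(0.40·0.60/97) = √0.002474227 = 0.049742.
z = (p̂ − p₀)/SE = (0.54639 − 0.40)/0.049742 = 2.943.

z = 2.943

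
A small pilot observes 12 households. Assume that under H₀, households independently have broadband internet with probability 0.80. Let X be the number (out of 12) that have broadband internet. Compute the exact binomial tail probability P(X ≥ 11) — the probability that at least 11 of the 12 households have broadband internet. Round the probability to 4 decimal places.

P = 0.2749

X is binomial with n = 12 and p = 0.80.
P(X ≥ 11) = C(12,11)·0.80^11·0.20^1 + C(12,12)·0.80^12·0.20^0.
= 0.206158 + 0.068719 = 0.2749.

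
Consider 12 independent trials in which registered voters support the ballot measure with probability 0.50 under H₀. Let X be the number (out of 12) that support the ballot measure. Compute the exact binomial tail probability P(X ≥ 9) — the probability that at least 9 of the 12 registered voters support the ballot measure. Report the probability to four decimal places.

P = 0.0730

X ~ Binomial(n=12, p=0.50).
P(X ≥ 9) = C(12,9)·0.50^9·0.50^3 + C(12,10)·0.50^10·0.50^2 + C(12,11)·0.50^11·0.50^1 + C(12,12)·0.50^12·0.50^0.
= 0.053711 + 0.016113 + 0.002930 + 0.000244 = 0.0730.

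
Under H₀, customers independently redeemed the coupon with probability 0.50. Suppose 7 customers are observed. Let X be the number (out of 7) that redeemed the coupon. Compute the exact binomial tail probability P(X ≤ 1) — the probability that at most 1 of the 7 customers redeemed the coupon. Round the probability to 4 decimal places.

P = 0.0625

X ~ Binomial(n=7, p=0.50).
P(X ≤ 1) = C(7,0)·0.50^0·0.50^7 + C(7,1)·0.50^1·0.50^6.
= 0.007812 + 0.054688 = 0.0625.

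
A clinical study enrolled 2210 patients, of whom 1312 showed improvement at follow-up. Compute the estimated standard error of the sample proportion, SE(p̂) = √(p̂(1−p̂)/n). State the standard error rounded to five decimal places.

With x = 1312 successes in n = 2210, p̂ = 0.59367.
p̂(1−p̂) = 0.59367·0.40633 = 0.241226.
Dividing by n and taking the root: √0.000109152 = 0.01045.

SE = 0.01045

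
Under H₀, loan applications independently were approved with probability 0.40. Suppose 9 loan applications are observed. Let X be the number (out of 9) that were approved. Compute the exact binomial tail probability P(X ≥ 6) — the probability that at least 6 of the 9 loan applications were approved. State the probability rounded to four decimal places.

X ~ Binomial(n=9, p=0.40).
P(X ≥ 6) = C(9,6)·0.40^6·0.60^3 + C(9,7)·0.40^7·0.60^2 + C(9,8)·0.40^8·0.60^1 + C(9,9)·0.40^9·0.60^0.
= 0.074318 + 0.021234 + 0.003539 + 0.000262 = 0.0994.

P = 0.0994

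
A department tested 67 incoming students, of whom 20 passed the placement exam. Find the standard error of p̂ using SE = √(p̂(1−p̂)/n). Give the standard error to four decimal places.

p̂ = 20/67 = 0.29851.
p̂(1−p̂) = 0.209402.
SE = √(0.209402/67) = 0.0559.

SE = 0.0559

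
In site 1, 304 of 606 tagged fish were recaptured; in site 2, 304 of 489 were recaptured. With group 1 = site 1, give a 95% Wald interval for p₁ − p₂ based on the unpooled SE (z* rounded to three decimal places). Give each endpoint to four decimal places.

(-0.1786, -0.0614)

p̂₁ = 0.50165, p̂₂ = 0.62168, so the observed difference is -0.12003.
SE = √(0.000412537 + 0.000480971) = √0.000893508 = 0.029892.
For 95% confidence, z* = 1.960. Margin of error = 0.05859.
Interval: -0.12003 ± 0.05859 → (-0.1786, -0.0614).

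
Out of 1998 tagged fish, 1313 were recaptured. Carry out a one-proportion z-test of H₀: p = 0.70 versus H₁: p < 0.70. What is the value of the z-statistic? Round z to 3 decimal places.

With x = 1313 successes in n = 1998, p̂ = 0.65716.
Null standard error: √(0.70·0.30/1998) = √0.000105105 = 0.010252.
z = (p̂ − p₀)/SE = (0.65716 − 0.70)/0.010252 = -4.179.

z = -4.179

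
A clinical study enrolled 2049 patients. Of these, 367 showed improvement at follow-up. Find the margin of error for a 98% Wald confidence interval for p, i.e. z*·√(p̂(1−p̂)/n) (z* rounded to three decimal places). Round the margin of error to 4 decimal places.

ME = 0.0197

Sample proportion p̂ = 367/2049 = 0.17911.
Standard error of p̂: √(0.147031/2049) = √0.000071757 = 0.008471.
For 98% confidence, z* = 2.326.
So ME = 0.0197.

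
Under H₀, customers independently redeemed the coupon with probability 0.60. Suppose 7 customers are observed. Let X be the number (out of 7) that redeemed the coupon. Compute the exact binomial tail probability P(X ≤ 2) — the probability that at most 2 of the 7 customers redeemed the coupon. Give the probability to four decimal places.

P = 0.0963

X is binomial with n = 7 and p = 0.60.
P(X ≤ 2) = C(7,0)·0.60^0·0.40^7 + C(7,1)·0.60^1·0.40^6 + C(7,2)·0.60^2·0.40^5.
= 0.001638 + 0.017203 + 0.077414 = 0.0963.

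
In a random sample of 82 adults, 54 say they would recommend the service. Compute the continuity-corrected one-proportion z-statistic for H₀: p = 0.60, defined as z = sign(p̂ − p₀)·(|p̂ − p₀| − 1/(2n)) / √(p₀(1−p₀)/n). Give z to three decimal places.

z = 0.969

Sample proportion p̂ = 54/82 = 0.65854. p̂ − p₀ = 0.058537.
1/(2n) = 0.006098.
Corrected numerator: |0.058537| − 0.006098 = 0.052439.
SE₀ = √(0.60·0.40/82) = 0.054100.
z = +0.052439/0.054100 = 0.969.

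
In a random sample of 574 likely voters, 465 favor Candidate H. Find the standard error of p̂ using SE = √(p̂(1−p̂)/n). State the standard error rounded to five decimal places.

The sample proportion is 465/574 = 0.81010.
p̂(1−p̂) = 0.153838.
SE = √(0.153838/574) = √0.000268010 = 0.01637.

SE = 0.01637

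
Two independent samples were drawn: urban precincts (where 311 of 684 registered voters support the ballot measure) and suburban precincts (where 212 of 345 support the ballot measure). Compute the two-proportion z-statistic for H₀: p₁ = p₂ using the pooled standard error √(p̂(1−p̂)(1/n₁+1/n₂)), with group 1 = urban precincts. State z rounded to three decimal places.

z = -4.841

Sample proportions: p̂₁ = 311/684 = 0.45468 and p̂₂ = 212/345 = 0.61449.
Pooled p̂ = (311+212)/(684+345) = 523/1029 = 0.50826.
SE = √[p̂(1−p̂)(1/n₁+1/n₂)] = √[0.50826·0.49174·(1/684+1/345)] ≈ 0.033013.
z = -0.15981/0.033013 = -4.841.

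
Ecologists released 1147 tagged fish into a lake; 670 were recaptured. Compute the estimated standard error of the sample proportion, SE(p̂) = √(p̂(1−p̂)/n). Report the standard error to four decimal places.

SE = 0.0146

Sample proportion p̂ = 670/1147 = 0.58413.
p̂(1−p̂) = 0.58413·0.41587 = 0.242922.
Dividing by n and taking the root: √0.000211789 = 0.0146.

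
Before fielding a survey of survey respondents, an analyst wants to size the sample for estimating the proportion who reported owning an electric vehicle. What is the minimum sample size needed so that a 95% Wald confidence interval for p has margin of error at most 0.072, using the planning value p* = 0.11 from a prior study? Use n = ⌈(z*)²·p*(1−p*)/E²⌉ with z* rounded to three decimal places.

z* = 1.960 at the 95% level.
p*(1−p*) = 0.11·0.89 = 0.0979.
(z*)²·p*(1−p*)/E² = 3.841600·0.0979/0.005184 = 72.549.
Rounding up, n = 73.

n = 73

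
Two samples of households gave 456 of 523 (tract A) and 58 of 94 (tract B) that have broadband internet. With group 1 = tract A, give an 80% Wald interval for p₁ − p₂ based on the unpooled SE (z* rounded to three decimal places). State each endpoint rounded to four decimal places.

p̂₁ = 456/523 = 0.87189, p̂₂ = 58/94 = 0.61702; p̂₁ − p̂₂ = 0.25487.
SE = √(0.000213567 + 0.002513894) = √0.002727461 = 0.052225.
z* = 1.282 at the 80% level. Margin = 1.282·0.052225 = 0.06695.
Interval: 0.25487 ± 0.06695 → (0.1879, 0.3218).

(0.1879, 0.3218)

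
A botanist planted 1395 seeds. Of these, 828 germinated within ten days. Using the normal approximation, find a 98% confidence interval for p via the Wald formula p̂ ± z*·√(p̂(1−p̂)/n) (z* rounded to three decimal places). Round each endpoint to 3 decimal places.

(0.563, 0.624)

Sample proportion p̂ = 828/1395 = 0.59355.
SE(p̂) = √(0.59355·0.40645/1395) = 0.013151.
The 98% critical value is z* = 2.326.
Margin = 2.326·0.013151 = 0.03059.
Interval: 0.59355 ± 0.03059 → (0.563, 0.624).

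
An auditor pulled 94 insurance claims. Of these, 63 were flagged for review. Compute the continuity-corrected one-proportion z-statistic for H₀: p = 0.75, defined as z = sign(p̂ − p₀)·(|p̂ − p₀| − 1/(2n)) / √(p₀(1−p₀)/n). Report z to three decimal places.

Sample proportion p̂ = 63/94 = 0.67021. p̂ − p₀ = -0.079787.
Continuity correction 1/(2n) = 1/188 = 0.005319.
Corrected numerator: |-0.079787| − 0.005319 = 0.074468.
Null standard error: √(0.75·0.25/94) = √0.001994681 = 0.044662.
z = −0.074468/0.044662 = -1.667.

z = -1.667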